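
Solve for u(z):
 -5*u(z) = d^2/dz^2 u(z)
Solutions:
 u(z) = C1*sin(sqrt(5)*z) + C2*cos(sqrt(5)*z)


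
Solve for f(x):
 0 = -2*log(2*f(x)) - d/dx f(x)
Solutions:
 Integral(1/(log(_y) + log(2)), (_y, f(x)))/2 = C1 - x


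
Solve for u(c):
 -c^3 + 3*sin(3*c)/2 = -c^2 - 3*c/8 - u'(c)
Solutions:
 u(c) = C1 + c^4/4 - c^3/3 - 3*c^2/16 + cos(3*c)/2


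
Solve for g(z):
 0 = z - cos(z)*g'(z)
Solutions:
 g(z) = C1 + Integral(z/cos(z), z)


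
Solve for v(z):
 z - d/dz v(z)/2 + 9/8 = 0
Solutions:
 v(z) = C1 + z^2 + 9*z/4


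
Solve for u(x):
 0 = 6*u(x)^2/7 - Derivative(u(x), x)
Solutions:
 u(x) = -7/(C1 + 6*x)


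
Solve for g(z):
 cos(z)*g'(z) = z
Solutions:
 g(z) = C1 + Integral(z/cos(z), z)


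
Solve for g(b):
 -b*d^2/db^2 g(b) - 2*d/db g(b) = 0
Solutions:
 g(b) = C1 + C2/b


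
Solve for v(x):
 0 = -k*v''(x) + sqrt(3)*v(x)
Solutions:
 v(x) = C1*exp(-3^(1/4)*x*sqrt(1/k)) + C2*exp(3^(1/4)*x*sqrt(1/k))


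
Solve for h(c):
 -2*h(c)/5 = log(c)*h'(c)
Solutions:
 h(c) = C1*exp(-2*li(c)/5)


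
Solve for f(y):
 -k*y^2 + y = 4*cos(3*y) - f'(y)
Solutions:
 f(y) = C1 + k*y^3/3 - y^2/2 + 4*sin(3*y)/3


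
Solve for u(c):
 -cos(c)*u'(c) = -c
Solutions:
 u(c) = C1 + Integral(c/cos(c), c)


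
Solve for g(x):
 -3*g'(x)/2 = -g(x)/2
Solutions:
 g(x) = C1*exp(x/3)


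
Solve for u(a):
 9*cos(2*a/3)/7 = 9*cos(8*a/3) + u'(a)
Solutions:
 u(a) = C1 + 27*sin(2*a/3)/14 - 27*sin(8*a/3)/8


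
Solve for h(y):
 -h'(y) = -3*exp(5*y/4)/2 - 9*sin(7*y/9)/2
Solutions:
 h(y) = C1 + 6*exp(5*y/4)/5 - 81*cos(7*y/9)/14


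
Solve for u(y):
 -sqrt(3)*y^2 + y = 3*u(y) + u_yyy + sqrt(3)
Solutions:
 u(y) = C3*exp(-3^(1/3)*y) - sqrt(3)*y^2/3 + y/3 + (C1*sin(3^(5/6)*y/2) + C2*cos(3^(5/6)*y/2))*exp(3^(1/3)*y/2) - sqrt(3)/3


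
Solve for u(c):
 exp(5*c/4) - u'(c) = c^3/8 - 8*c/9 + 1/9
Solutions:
 u(c) = C1 - c^4/32 + 4*c^2/9 - c/9 + 4*exp(5*c/4)/5


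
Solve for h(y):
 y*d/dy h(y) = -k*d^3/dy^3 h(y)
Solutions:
 h(y) = C1 + Integral(C2*airyai(y*(-1/k)^(1/3)) + C3*airybi(y*(-1/k)^(1/3)), y)


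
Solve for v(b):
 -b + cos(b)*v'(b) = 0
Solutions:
 v(b) = C1 + Integral(b/cos(b), b)


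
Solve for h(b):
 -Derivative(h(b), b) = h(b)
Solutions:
 h(b) = C1*exp(-b)


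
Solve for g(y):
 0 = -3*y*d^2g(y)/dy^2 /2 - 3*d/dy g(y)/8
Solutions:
 g(y) = C1 + C2*y^(3/4)


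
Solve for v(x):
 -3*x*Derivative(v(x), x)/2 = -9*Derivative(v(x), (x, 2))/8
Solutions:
 v(x) = C1 + C2*erfi(sqrt(6)*x/3)


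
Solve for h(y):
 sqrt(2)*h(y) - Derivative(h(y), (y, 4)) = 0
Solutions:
 h(y) = C1*exp(-2^(1/8)*y) + C2*exp(2^(1/8)*y) + C3*sin(2^(1/8)*y) + C4*cos(2^(1/8)*y)


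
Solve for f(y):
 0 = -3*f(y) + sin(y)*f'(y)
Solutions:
 f(y) = C1*(cos(y) - 1)^(3/2)/(cos(y) + 1)^(3/2)


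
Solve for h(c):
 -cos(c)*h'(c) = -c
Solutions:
 h(c) = C1 + Integral(c/cos(c), c)


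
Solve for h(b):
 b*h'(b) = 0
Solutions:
 h(b) = C1


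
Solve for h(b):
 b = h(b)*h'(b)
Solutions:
 h(b) = -sqrt(C1 + b^2)
 h(b) = sqrt(C1 + b^2)


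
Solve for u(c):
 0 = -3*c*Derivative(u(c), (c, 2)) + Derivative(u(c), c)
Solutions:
 u(c) = C1 + C2*c^(4/3)


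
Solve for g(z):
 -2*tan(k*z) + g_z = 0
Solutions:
 g(z) = C1 + 2*Piecewise((-log(cos(k*z))/k, Ne(k, 0)), (0, True))


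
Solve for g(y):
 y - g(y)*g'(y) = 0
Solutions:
 g(y) = -sqrt(C1 + y^2)
 g(y) = sqrt(C1 + y^2)


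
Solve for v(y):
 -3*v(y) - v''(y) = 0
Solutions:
 v(y) = C1*sin(sqrt(3)*y) + C2*cos(sqrt(3)*y)


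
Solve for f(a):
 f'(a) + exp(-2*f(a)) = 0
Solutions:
 f(a) = log(-sqrt(C1 - 2*a))
 f(a) = log(C1 - 2*a)/2


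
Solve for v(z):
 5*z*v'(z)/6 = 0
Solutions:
 v(z) = C1


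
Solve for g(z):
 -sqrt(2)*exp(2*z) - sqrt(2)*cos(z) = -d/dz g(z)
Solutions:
 g(z) = C1 + sqrt(2)*exp(2*z)/2 + sqrt(2)*sin(z)


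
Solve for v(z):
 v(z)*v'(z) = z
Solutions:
 v(z) = -sqrt(C1 + z^2)
 v(z) = sqrt(C1 + z^2)


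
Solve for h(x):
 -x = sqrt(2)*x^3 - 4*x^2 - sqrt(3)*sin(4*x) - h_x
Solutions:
 h(x) = C1 + sqrt(2)*x^4/4 - 4*x^3/3 + x^2/2 + sqrt(3)*cos(4*x)/4


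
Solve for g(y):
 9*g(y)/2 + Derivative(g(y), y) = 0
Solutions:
 g(y) = C1*exp(-9*y/2)


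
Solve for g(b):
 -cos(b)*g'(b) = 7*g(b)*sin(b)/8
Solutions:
 g(b) = C1*cos(b)^(7/8)


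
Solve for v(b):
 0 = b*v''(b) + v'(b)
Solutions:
 v(b) = C1 + C2*log(b)


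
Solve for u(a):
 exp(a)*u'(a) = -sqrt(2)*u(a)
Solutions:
 u(a) = C1*exp(sqrt(2)*exp(-a))


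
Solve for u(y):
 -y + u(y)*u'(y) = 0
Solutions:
 u(y) = -sqrt(C1 + y^2)
 u(y) = sqrt(C1 + y^2)


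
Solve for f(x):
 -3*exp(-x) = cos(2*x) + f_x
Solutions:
 f(x) = C1 - sin(2*x)/2 + 3*exp(-x)


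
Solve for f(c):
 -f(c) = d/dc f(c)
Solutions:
 f(c) = C1*exp(-c)


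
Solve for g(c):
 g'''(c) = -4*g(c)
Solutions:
 g(c) = C3*exp(-2^(2/3)*c) + (C1*sin(2^(2/3)*sqrt(3)*c/2) + C2*cos(2^(2/3)*sqrt(3)*c/2))*exp(2^(2/3)*c/2)


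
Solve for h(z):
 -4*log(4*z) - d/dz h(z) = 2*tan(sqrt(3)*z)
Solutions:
 h(z) = C1 - 4*z*log(z) - 8*z*log(2) + 4*z + 2*sqrt(3)*log(cos(sqrt(3)*z))/3


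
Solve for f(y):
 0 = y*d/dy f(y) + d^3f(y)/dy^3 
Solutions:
 f(y) = C1 + Integral(C2*airyai(-y) + C3*airybi(-y), y)


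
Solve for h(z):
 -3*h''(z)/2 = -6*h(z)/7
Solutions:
 h(z) = C1*exp(-2*sqrt(7)*z/7) + C2*exp(2*sqrt(7)*z/7)


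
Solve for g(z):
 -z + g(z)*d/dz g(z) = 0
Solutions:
 g(z) = -sqrt(C1 + z^2)
 g(z) = sqrt(C1 + z^2)


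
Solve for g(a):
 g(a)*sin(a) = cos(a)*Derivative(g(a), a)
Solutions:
 g(a) = C1/cos(a)


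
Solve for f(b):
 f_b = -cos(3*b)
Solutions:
 f(b) = C1 - sin(3*b)/3


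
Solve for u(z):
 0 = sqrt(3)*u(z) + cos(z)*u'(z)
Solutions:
 u(z) = C1*(sin(z) - 1)^(sqrt(3)/2)/(sin(z) + 1)^(sqrt(3)/2)


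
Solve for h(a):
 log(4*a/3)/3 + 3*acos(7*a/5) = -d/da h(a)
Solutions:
 h(a) = C1 - a*log(a)/3 - 3*a*acos(7*a/5) - a*log(2) + a/3 + a*log(6)/3 + 3*sqrt(25 - 49*a^2)/7


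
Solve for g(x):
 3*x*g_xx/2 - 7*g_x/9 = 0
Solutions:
 g(x) = C1 + C2*x^(41/27)


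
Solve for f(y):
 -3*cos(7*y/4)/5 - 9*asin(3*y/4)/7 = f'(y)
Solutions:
 f(y) = C1 - 9*y*asin(3*y/4)/7 - 3*sqrt(16 - 9*y^2)/7 - 12*sin(7*y/4)/35


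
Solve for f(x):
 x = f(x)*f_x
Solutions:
 f(x) = -sqrt(C1 + x^2)
 f(x) = sqrt(C1 + x^2)


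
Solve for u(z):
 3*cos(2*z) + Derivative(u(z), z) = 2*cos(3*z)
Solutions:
 u(z) = C1 - 3*sin(2*z)/2 + 2*sin(3*z)/3


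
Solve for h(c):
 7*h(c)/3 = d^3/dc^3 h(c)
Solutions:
 h(c) = C3*exp(3^(2/3)*7^(1/3)*c/3) + (C1*sin(3^(1/6)*7^(1/3)*c/2) + C2*cos(3^(1/6)*7^(1/3)*c/2))*exp(-3^(2/3)*7^(1/3)*c/6)


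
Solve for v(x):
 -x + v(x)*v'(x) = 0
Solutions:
 v(x) = -sqrt(C1 + x^2)
 v(x) = sqrt(C1 + x^2)


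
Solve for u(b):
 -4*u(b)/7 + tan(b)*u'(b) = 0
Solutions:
 u(b) = C1*sin(b)^(4/7)


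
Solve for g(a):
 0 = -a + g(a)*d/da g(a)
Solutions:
 g(a) = -sqrt(C1 + a^2)
 g(a) = sqrt(C1 + a^2)


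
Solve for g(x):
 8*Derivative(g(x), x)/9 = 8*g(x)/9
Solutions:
 g(x) = C1*exp(x)


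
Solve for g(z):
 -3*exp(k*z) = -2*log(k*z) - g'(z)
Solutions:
 g(z) = C1 - 2*z*log(k*z) + 2*z + Piecewise((3*exp(k*z)/k, Ne(k, 0)), (3*z, True))


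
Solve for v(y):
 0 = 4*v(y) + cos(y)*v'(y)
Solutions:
 v(y) = C1*(sin(y)^2 - 2*sin(y) + 1)/(sin(y)^2 + 2*sin(y) + 1)


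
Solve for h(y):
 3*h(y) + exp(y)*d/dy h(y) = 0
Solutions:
 h(y) = C1*exp(3*exp(-y))


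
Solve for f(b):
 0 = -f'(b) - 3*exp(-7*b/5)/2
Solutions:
 f(b) = C1 + 15*exp(-7*b/5)/14


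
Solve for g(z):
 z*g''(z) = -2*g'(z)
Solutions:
 g(z) = C1 + C2/z


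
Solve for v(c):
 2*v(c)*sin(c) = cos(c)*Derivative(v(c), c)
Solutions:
 v(c) = C1/cos(c)^2


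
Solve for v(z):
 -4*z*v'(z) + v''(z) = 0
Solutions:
 v(z) = C1 + C2*erfi(sqrt(2)*z)


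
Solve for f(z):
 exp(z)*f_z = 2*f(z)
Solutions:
 f(z) = C1*exp(-2*exp(-z))


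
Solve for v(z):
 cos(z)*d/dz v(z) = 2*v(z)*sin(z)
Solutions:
 v(z) = C1/cos(z)^2


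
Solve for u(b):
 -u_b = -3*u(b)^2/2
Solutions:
 u(b) = -2/(C1 + 3*b)


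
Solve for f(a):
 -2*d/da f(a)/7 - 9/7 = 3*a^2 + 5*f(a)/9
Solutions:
 f(a) = C1*exp(-35*a/18) - 27*a^2/5 + 972*a/175 - 31671/6125


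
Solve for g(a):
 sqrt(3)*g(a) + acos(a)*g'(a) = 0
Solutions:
 g(a) = C1*exp(-sqrt(3)*Integral(1/acos(a), a))


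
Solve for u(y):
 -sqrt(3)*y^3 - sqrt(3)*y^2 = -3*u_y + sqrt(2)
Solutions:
 u(y) = C1 + sqrt(3)*y^4/12 + sqrt(3)*y^3/9 + sqrt(2)*y/3


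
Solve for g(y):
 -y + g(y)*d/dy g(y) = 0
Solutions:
 g(y) = -sqrt(C1 + y^2)
 g(y) = sqrt(C1 + y^2)


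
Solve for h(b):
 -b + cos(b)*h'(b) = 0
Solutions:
 h(b) = C1 + Integral(b/cos(b), b)


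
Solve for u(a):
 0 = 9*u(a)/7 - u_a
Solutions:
 u(a) = C1*exp(9*a/7)


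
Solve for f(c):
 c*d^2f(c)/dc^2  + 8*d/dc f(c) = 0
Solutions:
 f(c) = C1 + C2/c^7


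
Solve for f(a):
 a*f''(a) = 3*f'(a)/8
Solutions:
 f(a) = C1 + C2*a^(11/8)


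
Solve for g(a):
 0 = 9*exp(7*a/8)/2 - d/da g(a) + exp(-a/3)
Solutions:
 g(a) = C1 + 36*exp(7*a/8)/7 - 3*exp(-a/3)


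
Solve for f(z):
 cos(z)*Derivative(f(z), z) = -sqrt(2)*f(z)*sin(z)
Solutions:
 f(z) = C1*cos(z)^(sqrt(2))


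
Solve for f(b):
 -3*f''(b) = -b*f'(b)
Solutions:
 f(b) = C1 + C2*erfi(sqrt(6)*b/6)


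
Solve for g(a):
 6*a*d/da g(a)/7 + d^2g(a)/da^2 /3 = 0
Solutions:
 g(a) = C1 + C2*erf(3*sqrt(7)*a/7)


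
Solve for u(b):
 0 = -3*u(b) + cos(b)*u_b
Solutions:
 u(b) = C1*(sin(b) + 1)^(3/2)/(sin(b) - 1)^(3/2)


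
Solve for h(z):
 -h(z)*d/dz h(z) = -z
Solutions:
 h(z) = -sqrt(C1 + z^2)
 h(z) = sqrt(C1 + z^2)


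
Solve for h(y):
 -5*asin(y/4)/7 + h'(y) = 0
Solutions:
 h(y) = C1 + 5*y*asin(y/4)/7 + 5*sqrt(16 - y^2)/7


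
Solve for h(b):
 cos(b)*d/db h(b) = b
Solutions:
 h(b) = C1 + Integral(b/cos(b), b)


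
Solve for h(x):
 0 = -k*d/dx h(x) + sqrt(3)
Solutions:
 h(x) = C1 + sqrt(3)*x/k


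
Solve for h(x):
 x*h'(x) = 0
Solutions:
 h(x) = C1


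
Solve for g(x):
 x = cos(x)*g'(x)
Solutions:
 g(x) = C1 + Integral(x/cos(x), x)


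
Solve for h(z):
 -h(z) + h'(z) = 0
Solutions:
 h(z) = C1*exp(z)


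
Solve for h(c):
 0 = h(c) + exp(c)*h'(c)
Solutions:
 h(c) = C1*exp(exp(-c))


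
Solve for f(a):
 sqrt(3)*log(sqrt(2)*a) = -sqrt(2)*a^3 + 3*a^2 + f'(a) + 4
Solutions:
 f(a) = C1 + sqrt(2)*a^4/4 - a^3 + sqrt(3)*a*log(a) - 4*a - sqrt(3)*a + sqrt(3)*a*log(2)/2


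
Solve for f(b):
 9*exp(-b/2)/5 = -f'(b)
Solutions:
 f(b) = C1 + 18*exp(-b/2)/5


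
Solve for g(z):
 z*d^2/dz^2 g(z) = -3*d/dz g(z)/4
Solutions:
 g(z) = C1 + C2*z^(1/4)


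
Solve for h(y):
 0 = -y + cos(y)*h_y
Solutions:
 h(y) = C1 + Integral(y/cos(y), y)


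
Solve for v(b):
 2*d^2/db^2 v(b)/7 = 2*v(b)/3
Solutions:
 v(b) = C1*exp(-sqrt(21)*b/3) + C2*exp(sqrt(21)*b/3)


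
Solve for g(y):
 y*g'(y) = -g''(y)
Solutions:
 g(y) = C1 + C2*erf(sqrt(2)*y/2)


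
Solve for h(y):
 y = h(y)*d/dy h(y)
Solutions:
 h(y) = -sqrt(C1 + y^2)
 h(y) = sqrt(C1 + y^2)


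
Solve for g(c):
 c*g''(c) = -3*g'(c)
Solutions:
 g(c) = C1 + C2/c^2


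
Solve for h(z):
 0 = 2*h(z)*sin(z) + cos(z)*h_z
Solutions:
 h(z) = C1*cos(z)^2


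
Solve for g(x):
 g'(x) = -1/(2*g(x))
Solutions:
 g(x) = -sqrt(C1 - x)
 g(x) = sqrt(C1 - x)


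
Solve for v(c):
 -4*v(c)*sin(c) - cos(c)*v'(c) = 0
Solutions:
 v(c) = C1*cos(c)^4


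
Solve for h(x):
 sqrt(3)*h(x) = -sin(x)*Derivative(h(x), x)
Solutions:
 h(x) = C1*(cos(x) + 1)^(sqrt(3)/2)/(cos(x) - 1)^(sqrt(3)/2)


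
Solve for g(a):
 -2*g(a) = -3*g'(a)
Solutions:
 g(a) = C1*exp(2*a/3)


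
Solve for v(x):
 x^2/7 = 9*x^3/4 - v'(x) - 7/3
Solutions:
 v(x) = C1 + 9*x^4/16 - x^3/21 - 7*x/3


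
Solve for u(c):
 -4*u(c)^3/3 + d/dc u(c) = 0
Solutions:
 u(c) = -sqrt(6)*sqrt(-1/(C1 + 4*c))/2
 u(c) = sqrt(6)*sqrt(-1/(C1 + 4*c))/2


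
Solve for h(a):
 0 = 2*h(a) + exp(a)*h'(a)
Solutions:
 h(a) = C1*exp(2*exp(-a))


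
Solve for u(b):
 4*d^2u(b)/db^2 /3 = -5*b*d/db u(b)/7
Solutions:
 u(b) = C1 + C2*erf(sqrt(210)*b/28)


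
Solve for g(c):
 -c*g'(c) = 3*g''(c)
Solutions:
 g(c) = C1 + C2*erf(sqrt(6)*c/6)


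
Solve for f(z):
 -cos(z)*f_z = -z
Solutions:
 f(z) = C1 + Integral(z/cos(z), z)


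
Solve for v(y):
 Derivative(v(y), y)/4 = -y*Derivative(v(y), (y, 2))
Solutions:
 v(y) = C1 + C2*y^(3/4)


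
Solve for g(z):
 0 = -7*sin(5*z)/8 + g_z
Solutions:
 g(z) = C1 - 7*cos(5*z)/40


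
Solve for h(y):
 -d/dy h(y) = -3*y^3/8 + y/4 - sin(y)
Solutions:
 h(y) = C1 + 3*y^4/32 - y^2/8 - cos(y)


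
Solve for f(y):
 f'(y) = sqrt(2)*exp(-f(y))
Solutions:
 f(y) = log(C1 + sqrt(2)*y)


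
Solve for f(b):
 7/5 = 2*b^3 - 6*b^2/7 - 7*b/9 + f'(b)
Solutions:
 f(b) = C1 - b^4/2 + 2*b^3/7 + 7*b^2/18 + 7*b/5


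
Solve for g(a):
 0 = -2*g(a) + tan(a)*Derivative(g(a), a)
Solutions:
 g(a) = C1*sin(a)^2


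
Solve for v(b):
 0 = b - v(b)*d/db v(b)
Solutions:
 v(b) = -sqrt(C1 + b^2)
 v(b) = sqrt(C1 + b^2)


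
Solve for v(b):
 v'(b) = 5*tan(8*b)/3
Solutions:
 v(b) = C1 - 5*log(cos(8*b))/24


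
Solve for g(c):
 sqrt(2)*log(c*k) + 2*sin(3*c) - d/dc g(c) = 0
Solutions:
 g(c) = C1 + sqrt(2)*c*(log(c*k) - 1) - 2*cos(3*c)/3


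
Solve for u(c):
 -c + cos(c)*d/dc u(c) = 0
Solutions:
 u(c) = C1 + Integral(c/cos(c), c)


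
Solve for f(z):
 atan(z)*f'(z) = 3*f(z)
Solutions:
 f(z) = C1*exp(3*Integral(1/atan(z), z))


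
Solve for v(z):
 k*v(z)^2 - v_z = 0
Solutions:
 v(z) = -1/(C1 + k*z)


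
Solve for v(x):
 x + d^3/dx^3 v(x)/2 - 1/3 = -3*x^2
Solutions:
 v(x) = C1 + C2*x + C3*x^2 - x^5/10 - x^4/12 + x^3/9


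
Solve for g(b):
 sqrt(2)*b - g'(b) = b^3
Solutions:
 g(b) = C1 - b^4/4 + sqrt(2)*b^2/2


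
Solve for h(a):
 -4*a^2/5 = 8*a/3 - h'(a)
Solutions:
 h(a) = C1 + 4*a^3/15 + 4*a^2/3


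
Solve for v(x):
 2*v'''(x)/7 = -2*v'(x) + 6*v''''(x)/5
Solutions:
 v(x) = C1 + C2*exp(x*(-2^(2/3)*5^(1/3)*(63*sqrt(1752429) + 83399)^(1/3) - 10*2^(1/3)*5^(2/3)/(63*sqrt(1752429) + 83399)^(1/3) + 20)/252)*sin(10^(1/3)*sqrt(3)*x*(-2^(1/3)*(63*sqrt(1752429) + 83399)^(1/3) + 10*5^(1/3)/(63*sqrt(1752429) + 83399)^(1/3))/252) + C3*exp(x*(-2^(2/3)*5^(1/3)*(63*sqrt(1752429) + 83399)^(1/3) - 10*2^(1/3)*5^(2/3)/(63*sqrt(1752429) + 83399)^(1/3) + 20)/252)*cos(10^(1/3)*sqrt(3)*x*(-2^(1/3)*(63*sqrt(1752429) + 83399)^(1/3) + 10*5^(1/3)/(63*sqrt(1752429) + 83399)^(1/3))/252) + C4*exp(x*(10*2^(1/3)*5^(2/3)/(63*sqrt(1752429) + 83399)^(1/3) + 10 + 2^(2/3)*5^(1/3)*(63*sqrt(1752429) + 83399)^(1/3))/126)


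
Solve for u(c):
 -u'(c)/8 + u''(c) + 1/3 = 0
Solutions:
 u(c) = C1 + C2*exp(c/8) + 8*c/3


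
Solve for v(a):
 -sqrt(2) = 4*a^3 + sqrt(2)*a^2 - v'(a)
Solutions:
 v(a) = C1 + a^4 + sqrt(2)*a^3/3 + sqrt(2)*a


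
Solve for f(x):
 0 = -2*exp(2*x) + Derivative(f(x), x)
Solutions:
 f(x) = C1 + exp(2*x)


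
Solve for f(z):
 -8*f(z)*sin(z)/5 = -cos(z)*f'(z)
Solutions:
 f(z) = C1/cos(z)^(8/5)


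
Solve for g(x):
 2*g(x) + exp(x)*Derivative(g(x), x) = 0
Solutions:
 g(x) = C1*exp(2*exp(-x))


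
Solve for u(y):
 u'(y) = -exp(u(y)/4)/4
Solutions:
 u(y) = 4*log(1/(C1 + y)) + 16*log(2)


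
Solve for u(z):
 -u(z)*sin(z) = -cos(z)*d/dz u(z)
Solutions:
 u(z) = C1/cos(z)


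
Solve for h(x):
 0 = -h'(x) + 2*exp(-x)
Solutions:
 h(x) = C1 - 2*exp(-x)


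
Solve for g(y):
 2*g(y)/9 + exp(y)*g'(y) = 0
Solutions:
 g(y) = C1*exp(2*exp(-y)/9)


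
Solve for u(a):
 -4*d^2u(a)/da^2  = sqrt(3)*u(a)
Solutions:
 u(a) = C1*sin(3^(1/4)*a/2) + C2*cos(3^(1/4)*a/2)


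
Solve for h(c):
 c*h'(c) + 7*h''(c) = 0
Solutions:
 h(c) = C1 + C2*erf(sqrt(14)*c/14)


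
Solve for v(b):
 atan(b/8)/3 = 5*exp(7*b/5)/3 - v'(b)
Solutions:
 v(b) = C1 - b*atan(b/8)/3 + 25*exp(7*b/5)/21 + 4*log(b^2 + 64)/3


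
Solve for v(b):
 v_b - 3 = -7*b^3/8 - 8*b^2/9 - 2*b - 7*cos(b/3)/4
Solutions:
 v(b) = C1 - 7*b^4/32 - 8*b^3/27 - b^2 + 3*b - 21*sin(b/3)/4


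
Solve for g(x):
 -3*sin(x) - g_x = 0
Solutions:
 g(x) = C1 + 3*cos(x)


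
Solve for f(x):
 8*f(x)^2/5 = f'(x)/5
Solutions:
 f(x) = -1/(C1 + 8*x)


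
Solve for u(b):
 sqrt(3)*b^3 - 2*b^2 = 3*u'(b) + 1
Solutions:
 u(b) = C1 + sqrt(3)*b^4/12 - 2*b^3/9 - b/3


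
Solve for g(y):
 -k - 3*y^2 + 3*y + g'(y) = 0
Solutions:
 g(y) = C1 + k*y + y^3 - 3*y^2/2


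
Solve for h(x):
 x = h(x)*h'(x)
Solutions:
 h(x) = -sqrt(C1 + x^2)
 h(x) = sqrt(C1 + x^2)


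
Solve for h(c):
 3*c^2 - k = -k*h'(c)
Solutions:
 h(c) = C1 - c^3/k + c


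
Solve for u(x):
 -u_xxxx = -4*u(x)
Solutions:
 u(x) = C1*exp(-sqrt(2)*x) + C2*exp(sqrt(2)*x) + C3*sin(sqrt(2)*x) + C4*cos(sqrt(2)*x)


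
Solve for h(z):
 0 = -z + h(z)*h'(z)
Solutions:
 h(z) = -sqrt(C1 + z^2)
 h(z) = sqrt(C1 + z^2)


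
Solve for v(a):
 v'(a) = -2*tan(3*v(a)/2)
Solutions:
 v(a) = -2*asin(C1*exp(-3*a))/3 + 2*pi/3
 v(a) = 2*asin(C1*exp(-3*a))/3


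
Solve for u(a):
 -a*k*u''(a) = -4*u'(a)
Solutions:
 u(a) = C1 + a^(((re(k) + 4)*re(k) + im(k)^2)/(re(k)^2 + im(k)^2))*(C2*sin(4*log(a)*Abs(im(k))/(re(k)^2 + im(k)^2)) + C3*cos(4*log(a)*im(k)/(re(k)^2 + im(k)^2)))


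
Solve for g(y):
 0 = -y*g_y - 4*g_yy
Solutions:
 g(y) = C1 + C2*erf(sqrt(2)*y/4)


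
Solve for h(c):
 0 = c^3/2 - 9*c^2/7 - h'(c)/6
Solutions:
 h(c) = C1 + 3*c^4/4 - 18*c^3/7


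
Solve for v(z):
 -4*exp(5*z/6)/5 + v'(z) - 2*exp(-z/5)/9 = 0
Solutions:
 v(z) = C1 + 24*exp(5*z/6)/25 - 10*exp(-z/5)/9


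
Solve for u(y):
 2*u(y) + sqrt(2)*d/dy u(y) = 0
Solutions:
 u(y) = C1*exp(-sqrt(2)*y)


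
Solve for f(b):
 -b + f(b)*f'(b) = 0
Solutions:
 f(b) = -sqrt(C1 + b^2)
 f(b) = sqrt(C1 + b^2)


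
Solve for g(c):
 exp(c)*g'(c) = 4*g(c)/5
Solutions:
 g(c) = C1*exp(-4*exp(-c)/5)


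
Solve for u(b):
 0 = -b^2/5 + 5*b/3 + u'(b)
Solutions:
 u(b) = C1 + b^3/15 - 5*b^2/6


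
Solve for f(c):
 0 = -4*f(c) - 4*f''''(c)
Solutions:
 f(c) = (C1*sin(sqrt(2)*c/2) + C2*cos(sqrt(2)*c/2))*exp(-sqrt(2)*c/2) + (C3*sin(sqrt(2)*c/2) + C4*cos(sqrt(2)*c/2))*exp(sqrt(2)*c/2)


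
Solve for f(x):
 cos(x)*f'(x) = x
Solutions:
 f(x) = C1 + Integral(x/cos(x), x)


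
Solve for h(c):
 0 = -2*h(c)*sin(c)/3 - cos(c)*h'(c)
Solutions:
 h(c) = C1*cos(c)^(2/3)


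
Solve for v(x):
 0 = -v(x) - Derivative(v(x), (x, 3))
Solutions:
 v(x) = C3*exp(-x) + (C1*sin(sqrt(3)*x/2) + C2*cos(sqrt(3)*x/2))*exp(x/2)


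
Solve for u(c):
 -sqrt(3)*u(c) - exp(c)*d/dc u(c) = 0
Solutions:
 u(c) = C1*exp(sqrt(3)*exp(-c))


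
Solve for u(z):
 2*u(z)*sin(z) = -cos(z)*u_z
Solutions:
 u(z) = C1*cos(z)^2


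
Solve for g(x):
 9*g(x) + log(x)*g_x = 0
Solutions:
 g(x) = C1*exp(-9*li(x))


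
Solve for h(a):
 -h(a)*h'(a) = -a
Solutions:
 h(a) = -sqrt(C1 + a^2)
 h(a) = sqrt(C1 + a^2)


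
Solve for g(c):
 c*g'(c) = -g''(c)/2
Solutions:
 g(c) = C1 + C2*erf(c)


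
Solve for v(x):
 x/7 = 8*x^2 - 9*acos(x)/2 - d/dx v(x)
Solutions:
 v(x) = C1 + 8*x^3/3 - x^2/14 - 9*x*acos(x)/2 + 9*sqrt(1 - x^2)/2


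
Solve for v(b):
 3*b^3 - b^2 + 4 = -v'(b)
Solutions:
 v(b) = C1 - 3*b^4/4 + b^3/3 - 4*b


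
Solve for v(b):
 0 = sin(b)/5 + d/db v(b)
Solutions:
 v(b) = C1 + cos(b)/5


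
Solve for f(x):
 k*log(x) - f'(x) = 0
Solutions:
 f(x) = C1 + k*x*log(x) - k*x


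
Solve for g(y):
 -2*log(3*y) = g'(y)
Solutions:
 g(y) = C1 - 2*y*log(y) - y*log(9) + 2*y


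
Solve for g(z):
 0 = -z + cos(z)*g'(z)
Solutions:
 g(z) = C1 + Integral(z/cos(z), z)


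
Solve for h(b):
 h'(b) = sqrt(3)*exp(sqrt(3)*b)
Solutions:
 h(b) = C1 + exp(sqrt(3)*b)


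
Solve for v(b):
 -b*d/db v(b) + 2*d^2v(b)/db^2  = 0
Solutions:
 v(b) = C1 + C2*erfi(b/2)


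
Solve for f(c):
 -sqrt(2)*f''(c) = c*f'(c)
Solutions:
 f(c) = C1 + C2*erf(2^(1/4)*c/2)


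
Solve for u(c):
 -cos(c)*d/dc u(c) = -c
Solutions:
 u(c) = C1 + Integral(c/cos(c), c)


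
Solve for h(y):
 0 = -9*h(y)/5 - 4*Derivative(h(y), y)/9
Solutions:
 h(y) = C1*exp(-81*y/20)


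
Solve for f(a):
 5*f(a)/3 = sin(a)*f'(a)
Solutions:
 f(a) = C1*(cos(a) - 1)^(5/6)/(cos(a) + 1)^(5/6)


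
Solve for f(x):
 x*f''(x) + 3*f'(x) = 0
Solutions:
 f(x) = C1 + C2/x^2


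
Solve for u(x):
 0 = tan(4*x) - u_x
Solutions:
 u(x) = C1 - log(cos(4*x))/4


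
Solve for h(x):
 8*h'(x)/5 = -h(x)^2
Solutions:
 h(x) = 8/(C1 + 5*x)


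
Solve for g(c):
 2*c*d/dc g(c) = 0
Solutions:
 g(c) = C1


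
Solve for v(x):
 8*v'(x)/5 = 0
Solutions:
 v(x) = C1


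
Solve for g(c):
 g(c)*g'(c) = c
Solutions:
 g(c) = -sqrt(C1 + c^2)
 g(c) = sqrt(C1 + c^2)


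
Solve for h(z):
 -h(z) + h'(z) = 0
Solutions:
 h(z) = C1*exp(z)


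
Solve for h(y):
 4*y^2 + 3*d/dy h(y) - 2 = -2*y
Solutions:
 h(y) = C1 - 4*y^3/9 - y^2/3 + 2*y/3


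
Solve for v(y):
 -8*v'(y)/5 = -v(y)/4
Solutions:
 v(y) = C1*exp(5*y/32)


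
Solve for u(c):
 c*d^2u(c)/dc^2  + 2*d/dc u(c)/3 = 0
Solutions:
 u(c) = C1 + C2*c^(1/3)


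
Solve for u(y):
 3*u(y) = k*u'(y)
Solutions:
 u(y) = C1*exp(3*y/k)


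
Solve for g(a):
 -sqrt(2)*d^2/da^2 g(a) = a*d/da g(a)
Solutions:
 g(a) = C1 + C2*erf(2^(1/4)*a/2)


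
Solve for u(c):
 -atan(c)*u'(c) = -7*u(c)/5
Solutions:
 u(c) = C1*exp(7*Integral(1/atan(c), c)/5)


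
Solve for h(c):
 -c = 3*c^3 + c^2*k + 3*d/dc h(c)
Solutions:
 h(c) = C1 - c^4/4 - c^3*k/9 - c^2/6


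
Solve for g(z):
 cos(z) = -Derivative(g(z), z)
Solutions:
 g(z) = C1 - sin(z)


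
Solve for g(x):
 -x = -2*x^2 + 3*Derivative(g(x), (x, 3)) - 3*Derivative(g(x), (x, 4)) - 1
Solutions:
 g(x) = C1 + C2*x + C3*x^2 + C4*exp(x) + x^5/90 + x^4/24 + 2*x^3/9


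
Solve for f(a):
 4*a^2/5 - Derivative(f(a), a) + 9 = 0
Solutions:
 f(a) = C1 + 4*a^3/15 + 9*a


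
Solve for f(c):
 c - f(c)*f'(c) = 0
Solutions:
 f(c) = -sqrt(C1 + c^2)
 f(c) = sqrt(C1 + c^2)


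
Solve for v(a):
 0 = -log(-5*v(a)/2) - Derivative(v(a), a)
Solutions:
 Integral(1/(log(-_y) - log(2) + log(5)), (_y, v(a))) = C1 - a


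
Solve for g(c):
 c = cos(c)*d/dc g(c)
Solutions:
 g(c) = C1 + Integral(c/cos(c), c)


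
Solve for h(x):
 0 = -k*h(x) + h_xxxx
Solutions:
 h(x) = C1*exp(-k^(1/4)*x) + C2*exp(k^(1/4)*x) + C3*exp(-I*k^(1/4)*x) + C4*exp(I*k^(1/4)*x)


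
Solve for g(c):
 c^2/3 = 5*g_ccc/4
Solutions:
 g(c) = C1 + C2*c + C3*c^2 + c^5/225


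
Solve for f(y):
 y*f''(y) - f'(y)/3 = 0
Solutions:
 f(y) = C1 + C2*y^(4/3)


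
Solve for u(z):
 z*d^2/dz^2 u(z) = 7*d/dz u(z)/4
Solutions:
 u(z) = C1 + C2*z^(11/4)


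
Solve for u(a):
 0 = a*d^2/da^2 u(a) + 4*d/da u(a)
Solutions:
 u(a) = C1 + C2/a^3


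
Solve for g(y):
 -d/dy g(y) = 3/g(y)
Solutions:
 g(y) = -sqrt(C1 - 6*y)
 g(y) = sqrt(C1 - 6*y)


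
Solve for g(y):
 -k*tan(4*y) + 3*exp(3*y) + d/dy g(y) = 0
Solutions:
 g(y) = C1 - k*log(cos(4*y))/4 - exp(3*y)


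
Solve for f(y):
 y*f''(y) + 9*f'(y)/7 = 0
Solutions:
 f(y) = C1 + C2/y^(2/7)


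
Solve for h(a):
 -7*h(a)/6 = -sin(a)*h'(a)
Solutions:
 h(a) = C1*(cos(a) - 1)^(7/12)/(cos(a) + 1)^(7/12)


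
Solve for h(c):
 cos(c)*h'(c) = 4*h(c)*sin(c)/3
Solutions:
 h(c) = C1/cos(c)^(4/3)


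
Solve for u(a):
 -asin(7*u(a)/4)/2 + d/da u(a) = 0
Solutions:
 Integral(1/asin(7*_y/4), (_y, u(a))) = C1 + a/2


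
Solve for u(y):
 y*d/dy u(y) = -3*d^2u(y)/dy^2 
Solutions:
 u(y) = C1 + C2*erf(sqrt(6)*y/6)


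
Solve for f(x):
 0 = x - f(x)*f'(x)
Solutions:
 f(x) = -sqrt(C1 + x^2)
 f(x) = sqrt(C1 + x^2)


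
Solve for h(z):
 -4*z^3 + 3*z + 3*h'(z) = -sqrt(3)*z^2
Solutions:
 h(z) = C1 + z^4/3 - sqrt(3)*z^3/9 - z^2/2


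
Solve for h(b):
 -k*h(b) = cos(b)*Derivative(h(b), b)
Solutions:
 h(b) = C1*exp(k*(log(sin(b) - 1) - log(sin(b) + 1))/2)


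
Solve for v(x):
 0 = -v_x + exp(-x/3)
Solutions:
 v(x) = C1 - 3*exp(-x/3)


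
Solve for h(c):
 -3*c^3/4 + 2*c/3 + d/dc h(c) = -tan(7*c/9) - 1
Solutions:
 h(c) = C1 + 3*c^4/16 - c^2/3 - c + 9*log(cos(7*c/9))/7


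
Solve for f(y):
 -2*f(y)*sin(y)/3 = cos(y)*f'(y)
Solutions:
 f(y) = C1*cos(y)^(2/3)


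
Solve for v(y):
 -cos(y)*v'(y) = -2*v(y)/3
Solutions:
 v(y) = C1*(sin(y) + 1)^(1/3)/(sin(y) - 1)^(1/3)


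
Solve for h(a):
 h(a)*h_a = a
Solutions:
 h(a) = -sqrt(C1 + a^2)
 h(a) = sqrt(C1 + a^2)


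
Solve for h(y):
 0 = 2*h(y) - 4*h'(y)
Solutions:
 h(y) = C1*exp(y/2)


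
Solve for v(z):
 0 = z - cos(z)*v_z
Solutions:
 v(z) = C1 + Integral(z/cos(z), z)


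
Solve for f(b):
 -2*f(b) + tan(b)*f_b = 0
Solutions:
 f(b) = C1*sin(b)^2


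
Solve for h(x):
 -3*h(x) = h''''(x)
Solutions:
 h(x) = (C1*sin(sqrt(2)*3^(1/4)*x/2) + C2*cos(sqrt(2)*3^(1/4)*x/2))*exp(-sqrt(2)*3^(1/4)*x/2) + (C3*sin(sqrt(2)*3^(1/4)*x/2) + C4*cos(sqrt(2)*3^(1/4)*x/2))*exp(sqrt(2)*3^(1/4)*x/2)


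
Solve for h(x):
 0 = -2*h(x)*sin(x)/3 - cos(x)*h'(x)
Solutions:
 h(x) = C1*cos(x)^(2/3)


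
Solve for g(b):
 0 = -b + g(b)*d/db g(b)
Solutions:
 g(b) = -sqrt(C1 + b^2)
 g(b) = sqrt(C1 + b^2)


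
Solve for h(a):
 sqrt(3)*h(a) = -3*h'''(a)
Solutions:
 h(a) = C3*exp(-3^(5/6)*a/3) + (C1*sin(3^(1/3)*a/2) + C2*cos(3^(1/3)*a/2))*exp(3^(5/6)*a/6)


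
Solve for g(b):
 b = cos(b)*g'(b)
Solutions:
 g(b) = C1 + Integral(b/cos(b), b)


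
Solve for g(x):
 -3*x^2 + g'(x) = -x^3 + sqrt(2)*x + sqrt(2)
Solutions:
 g(x) = C1 - x^4/4 + x^3 + sqrt(2)*x^2/2 + sqrt(2)*x


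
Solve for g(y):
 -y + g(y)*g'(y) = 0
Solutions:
 g(y) = -sqrt(C1 + y^2)
 g(y) = sqrt(C1 + y^2)


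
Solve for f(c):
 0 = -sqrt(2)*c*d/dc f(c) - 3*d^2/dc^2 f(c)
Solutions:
 f(c) = C1 + C2*erf(2^(3/4)*sqrt(3)*c/6)


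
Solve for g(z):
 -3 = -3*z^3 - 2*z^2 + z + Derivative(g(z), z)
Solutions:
 g(z) = C1 + 3*z^4/4 + 2*z^3/3 - z^2/2 - 3*z


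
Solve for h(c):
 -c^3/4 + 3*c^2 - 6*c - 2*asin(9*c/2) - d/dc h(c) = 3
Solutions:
 h(c) = C1 - c^4/16 + c^3 - 3*c^2 - 2*c*asin(9*c/2) - 3*c - 2*sqrt(4 - 81*c^2)/9


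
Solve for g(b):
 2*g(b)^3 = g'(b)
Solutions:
 g(b) = -sqrt(2)*sqrt(-1/(C1 + 2*b))/2
 g(b) = sqrt(2)*sqrt(-1/(C1 + 2*b))/2


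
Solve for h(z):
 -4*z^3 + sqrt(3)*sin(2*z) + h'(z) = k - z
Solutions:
 h(z) = C1 + k*z + z^4 - z^2/2 + sqrt(3)*cos(2*z)/2


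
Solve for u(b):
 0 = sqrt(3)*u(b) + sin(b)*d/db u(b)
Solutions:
 u(b) = C1*(cos(b) + 1)^(sqrt(3)/2)/(cos(b) - 1)^(sqrt(3)/2)


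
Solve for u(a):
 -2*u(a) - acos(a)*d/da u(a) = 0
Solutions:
 u(a) = C1*exp(-2*Integral(1/acos(a), a))


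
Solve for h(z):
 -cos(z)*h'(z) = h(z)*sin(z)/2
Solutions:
 h(z) = C1*sqrt(cos(z))


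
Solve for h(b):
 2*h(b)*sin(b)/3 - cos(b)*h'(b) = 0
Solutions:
 h(b) = C1/cos(b)^(2/3)


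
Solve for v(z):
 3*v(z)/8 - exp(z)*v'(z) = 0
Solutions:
 v(z) = C1*exp(-3*exp(-z)/8)


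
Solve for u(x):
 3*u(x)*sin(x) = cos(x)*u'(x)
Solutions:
 u(x) = C1/cos(x)^3


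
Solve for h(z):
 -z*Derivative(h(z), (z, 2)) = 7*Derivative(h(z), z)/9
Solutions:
 h(z) = C1 + C2*z^(2/9)


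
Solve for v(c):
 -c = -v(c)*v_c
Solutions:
 v(c) = -sqrt(C1 + c^2)
 v(c) = sqrt(C1 + c^2)


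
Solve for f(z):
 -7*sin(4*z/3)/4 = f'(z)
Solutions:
 f(z) = C1 + 21*cos(4*z/3)/16


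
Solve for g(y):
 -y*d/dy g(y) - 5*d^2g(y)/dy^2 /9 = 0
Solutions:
 g(y) = C1 + C2*erf(3*sqrt(10)*y/10)


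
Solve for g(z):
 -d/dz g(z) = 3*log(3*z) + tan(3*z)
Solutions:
 g(z) = C1 - 3*z*log(z) - 3*z*log(3) + 3*z + log(cos(3*z))/3


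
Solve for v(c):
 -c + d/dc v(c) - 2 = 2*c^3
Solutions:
 v(c) = C1 + c^4/2 + c^2/2 + 2*c


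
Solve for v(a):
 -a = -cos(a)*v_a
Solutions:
 v(a) = C1 + Integral(a/cos(a), a)


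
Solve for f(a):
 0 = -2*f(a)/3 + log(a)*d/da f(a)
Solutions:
 f(a) = C1*exp(2*li(a)/3)


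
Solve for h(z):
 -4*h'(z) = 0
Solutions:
 h(z) = C1


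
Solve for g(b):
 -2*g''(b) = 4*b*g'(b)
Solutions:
 g(b) = C1 + C2*erf(b)


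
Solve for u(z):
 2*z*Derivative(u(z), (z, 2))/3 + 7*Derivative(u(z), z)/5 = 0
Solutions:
 u(z) = C1 + C2/z^(11/10)


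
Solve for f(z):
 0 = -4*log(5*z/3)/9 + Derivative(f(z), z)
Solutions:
 f(z) = C1 + 4*z*log(z)/9 - 4*z*log(3)/9 - 4*z/9 + 4*z*log(5)/9


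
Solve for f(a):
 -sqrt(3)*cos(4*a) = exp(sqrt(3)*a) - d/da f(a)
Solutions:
 f(a) = C1 + sqrt(3)*exp(sqrt(3)*a)/3 + sqrt(3)*sin(4*a)/4


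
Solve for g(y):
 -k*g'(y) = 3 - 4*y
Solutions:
 g(y) = C1 + 2*y^2/k - 3*y/k


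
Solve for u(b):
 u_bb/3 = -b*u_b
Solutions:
 u(b) = C1 + C2*erf(sqrt(6)*b/2)


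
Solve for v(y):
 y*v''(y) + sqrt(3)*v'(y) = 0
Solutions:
 v(y) = C1 + C2*y^(1 - sqrt(3))


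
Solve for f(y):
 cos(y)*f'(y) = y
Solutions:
 f(y) = C1 + Integral(y/cos(y), y)


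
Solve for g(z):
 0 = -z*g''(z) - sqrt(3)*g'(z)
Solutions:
 g(z) = C1 + C2*z^(1 - sqrt(3))


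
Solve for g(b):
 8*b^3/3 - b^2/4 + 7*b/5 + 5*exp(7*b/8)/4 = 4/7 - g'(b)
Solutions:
 g(b) = C1 - 2*b^4/3 + b^3/12 - 7*b^2/10 + 4*b/7 - 10*exp(7*b/8)/7


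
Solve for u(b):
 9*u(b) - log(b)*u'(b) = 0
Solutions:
 u(b) = C1*exp(9*li(b))


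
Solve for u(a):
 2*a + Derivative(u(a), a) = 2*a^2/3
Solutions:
 u(a) = C1 + 2*a^3/9 - a^2


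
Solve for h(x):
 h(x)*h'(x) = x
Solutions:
 h(x) = -sqrt(C1 + x^2)
 h(x) = sqrt(C1 + x^2)


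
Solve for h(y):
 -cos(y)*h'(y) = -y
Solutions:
 h(y) = C1 + Integral(y/cos(y), y)


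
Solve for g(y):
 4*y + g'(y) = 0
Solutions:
 g(y) = C1 - 2*y^2


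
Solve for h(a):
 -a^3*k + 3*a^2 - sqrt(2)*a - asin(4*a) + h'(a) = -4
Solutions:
 h(a) = C1 + a^4*k/4 - a^3 + sqrt(2)*a^2/2 + a*asin(4*a) - 4*a + sqrt(1 - 16*a^2)/4


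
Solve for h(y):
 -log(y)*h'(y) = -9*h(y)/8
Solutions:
 h(y) = C1*exp(9*li(y)/8)


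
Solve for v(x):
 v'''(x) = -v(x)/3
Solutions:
 v(x) = C3*exp(-3^(2/3)*x/3) + (C1*sin(3^(1/6)*x/2) + C2*cos(3^(1/6)*x/2))*exp(3^(2/3)*x/6)


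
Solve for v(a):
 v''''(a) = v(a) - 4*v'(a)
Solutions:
 v(a) = (C1*exp(-a*sqrt(-1/2 + sqrt(2))) + C2*exp(a*sqrt(-1/2 + sqrt(2))))*exp(-sqrt(2)*a/2) + (C3*sin(a*sqrt(1/2 + sqrt(2))) + C4*cos(a*sqrt(1/2 + sqrt(2))))*exp(sqrt(2)*a/2)


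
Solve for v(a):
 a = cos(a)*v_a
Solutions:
 v(a) = C1 + Integral(a/cos(a), a)


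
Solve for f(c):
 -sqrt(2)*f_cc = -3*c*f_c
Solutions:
 f(c) = C1 + C2*erfi(2^(1/4)*sqrt(3)*c/2)


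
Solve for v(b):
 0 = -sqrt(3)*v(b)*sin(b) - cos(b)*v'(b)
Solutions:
 v(b) = C1*cos(b)^(sqrt(3))


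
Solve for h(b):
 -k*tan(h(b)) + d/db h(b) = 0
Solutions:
 h(b) = pi - asin(C1*exp(b*k))
 h(b) = asin(C1*exp(b*k))


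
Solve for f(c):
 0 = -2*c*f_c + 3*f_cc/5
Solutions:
 f(c) = C1 + C2*erfi(sqrt(15)*c/3)


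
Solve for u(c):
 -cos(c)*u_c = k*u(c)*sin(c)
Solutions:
 u(c) = C1*exp(k*log(cos(c)))


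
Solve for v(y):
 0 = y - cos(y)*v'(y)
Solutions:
 v(y) = C1 + Integral(y/cos(y), y)


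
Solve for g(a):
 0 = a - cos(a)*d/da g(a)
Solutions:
 g(a) = C1 + Integral(a/cos(a), a)


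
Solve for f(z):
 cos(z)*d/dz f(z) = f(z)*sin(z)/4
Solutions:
 f(z) = C1/cos(z)^(1/4)


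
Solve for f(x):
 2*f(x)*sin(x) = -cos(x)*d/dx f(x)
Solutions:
 f(x) = C1*cos(x)^2


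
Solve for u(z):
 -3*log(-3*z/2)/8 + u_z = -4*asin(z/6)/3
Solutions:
 u(z) = C1 + 3*z*log(-z)/8 - 4*z*asin(z/6)/3 - 3*z/8 - 3*z*log(2)/8 + 3*z*log(3)/8 - 4*sqrt(36 - z^2)/3


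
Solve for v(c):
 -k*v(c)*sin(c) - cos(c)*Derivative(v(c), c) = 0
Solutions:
 v(c) = C1*exp(k*log(cos(c)))


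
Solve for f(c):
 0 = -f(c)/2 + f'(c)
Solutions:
 f(c) = C1*exp(c/2)


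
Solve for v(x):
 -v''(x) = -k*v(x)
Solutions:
 v(x) = C1*exp(-sqrt(k)*x) + C2*exp(sqrt(k)*x)


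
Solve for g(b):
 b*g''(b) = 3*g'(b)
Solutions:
 g(b) = C1 + C2*b^4


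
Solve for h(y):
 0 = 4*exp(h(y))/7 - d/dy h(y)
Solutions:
 h(y) = log(-1/(C1 + 4*y)) + log(7)


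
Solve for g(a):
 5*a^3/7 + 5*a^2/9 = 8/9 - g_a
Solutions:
 g(a) = C1 - 5*a^4/28 - 5*a^3/27 + 8*a/9


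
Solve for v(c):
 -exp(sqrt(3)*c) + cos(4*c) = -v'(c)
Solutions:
 v(c) = C1 + sqrt(3)*exp(sqrt(3)*c)/3 - sin(4*c)/4


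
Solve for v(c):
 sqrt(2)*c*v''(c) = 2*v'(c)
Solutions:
 v(c) = C1 + C2*c^(1 + sqrt(2))


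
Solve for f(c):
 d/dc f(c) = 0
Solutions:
 f(c) = C1


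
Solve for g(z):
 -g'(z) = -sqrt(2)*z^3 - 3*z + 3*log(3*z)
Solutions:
 g(z) = C1 + sqrt(2)*z^4/4 + 3*z^2/2 - 3*z*log(z) - 3*z*log(3) + 3*z


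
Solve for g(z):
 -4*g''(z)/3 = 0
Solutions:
 g(z) = C1 + C2*z


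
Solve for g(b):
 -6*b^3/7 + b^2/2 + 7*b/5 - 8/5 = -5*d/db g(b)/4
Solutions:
 g(b) = C1 + 6*b^4/35 - 2*b^3/15 - 14*b^2/25 + 32*b/25


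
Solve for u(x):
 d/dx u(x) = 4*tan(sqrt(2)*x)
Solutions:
 u(x) = C1 - 2*sqrt(2)*log(cos(sqrt(2)*x))


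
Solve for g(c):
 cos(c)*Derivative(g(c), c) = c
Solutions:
 g(c) = C1 + Integral(c/cos(c), c)


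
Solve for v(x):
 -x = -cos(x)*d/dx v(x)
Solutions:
 v(x) = C1 + Integral(x/cos(x), x)


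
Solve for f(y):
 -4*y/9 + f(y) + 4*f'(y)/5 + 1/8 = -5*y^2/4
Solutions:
 f(y) = C1*exp(-5*y/4) - 5*y^2/4 + 22*y/9 - 749/360


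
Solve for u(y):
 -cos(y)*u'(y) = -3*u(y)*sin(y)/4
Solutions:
 u(y) = C1/cos(y)^(3/4)


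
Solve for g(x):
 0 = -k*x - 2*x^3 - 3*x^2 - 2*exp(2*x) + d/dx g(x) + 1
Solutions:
 g(x) = C1 + k*x^2/2 + x^4/2 + x^3 - x + exp(2*x)


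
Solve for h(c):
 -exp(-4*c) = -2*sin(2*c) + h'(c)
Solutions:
 h(c) = C1 - cos(2*c) + exp(-4*c)/4


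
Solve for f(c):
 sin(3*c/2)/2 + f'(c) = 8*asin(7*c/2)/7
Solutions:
 f(c) = C1 + 8*c*asin(7*c/2)/7 + 8*sqrt(4 - 49*c^2)/49 + cos(3*c/2)/3


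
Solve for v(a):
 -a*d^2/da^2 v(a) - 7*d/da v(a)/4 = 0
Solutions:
 v(a) = C1 + C2/a^(3/4)


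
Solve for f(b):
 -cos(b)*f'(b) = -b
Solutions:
 f(b) = C1 + Integral(b/cos(b), b)


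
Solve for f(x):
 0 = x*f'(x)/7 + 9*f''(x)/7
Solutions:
 f(x) = C1 + C2*erf(sqrt(2)*x/6)


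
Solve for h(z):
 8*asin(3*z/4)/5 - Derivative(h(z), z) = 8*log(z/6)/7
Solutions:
 h(z) = C1 - 8*z*log(z)/7 + 8*z*asin(3*z/4)/5 + 8*z/7 + 8*z*log(6)/7 + 8*sqrt(16 - 9*z^2)/15


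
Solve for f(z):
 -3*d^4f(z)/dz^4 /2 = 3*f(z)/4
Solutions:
 f(z) = (C1*sin(2^(1/4)*z/2) + C2*cos(2^(1/4)*z/2))*exp(-2^(1/4)*z/2) + (C3*sin(2^(1/4)*z/2) + C4*cos(2^(1/4)*z/2))*exp(2^(1/4)*z/2)


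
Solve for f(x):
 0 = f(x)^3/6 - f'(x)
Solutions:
 f(x) = -sqrt(3)*sqrt(-1/(C1 + x))
 f(x) = sqrt(3)*sqrt(-1/(C1 + x))


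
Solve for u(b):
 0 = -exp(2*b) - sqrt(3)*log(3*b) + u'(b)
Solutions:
 u(b) = C1 + sqrt(3)*b*log(b) + sqrt(3)*b*(-1 + log(3)) + exp(2*b)/2


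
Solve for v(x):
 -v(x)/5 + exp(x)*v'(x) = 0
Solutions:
 v(x) = C1*exp(-exp(-x)/5)


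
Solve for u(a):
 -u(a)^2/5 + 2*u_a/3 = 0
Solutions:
 u(a) = -10/(C1 + 3*a)


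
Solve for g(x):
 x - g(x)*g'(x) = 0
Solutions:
 g(x) = -sqrt(C1 + x^2)
 g(x) = sqrt(C1 + x^2)


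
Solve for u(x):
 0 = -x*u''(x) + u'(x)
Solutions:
 u(x) = C1 + C2*x^2


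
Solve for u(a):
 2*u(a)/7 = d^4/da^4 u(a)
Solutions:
 u(a) = C1*exp(-2^(1/4)*7^(3/4)*a/7) + C2*exp(2^(1/4)*7^(3/4)*a/7) + C3*sin(2^(1/4)*7^(3/4)*a/7) + C4*cos(2^(1/4)*7^(3/4)*a/7)


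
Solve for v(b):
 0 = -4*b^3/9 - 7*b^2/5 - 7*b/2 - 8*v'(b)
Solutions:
 v(b) = C1 - b^4/72 - 7*b^3/120 - 7*b^2/32


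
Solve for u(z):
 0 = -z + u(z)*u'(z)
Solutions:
 u(z) = -sqrt(C1 + z^2)
 u(z) = sqrt(C1 + z^2)


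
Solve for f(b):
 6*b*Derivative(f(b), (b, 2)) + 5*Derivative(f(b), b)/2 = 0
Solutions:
 f(b) = C1 + C2*b^(7/12)


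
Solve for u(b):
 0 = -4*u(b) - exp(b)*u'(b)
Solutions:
 u(b) = C1*exp(4*exp(-b))


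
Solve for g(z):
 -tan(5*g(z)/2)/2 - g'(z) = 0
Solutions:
 g(z) = -2*asin(C1*exp(-5*z/4))/5 + 2*pi/5
 g(z) = 2*asin(C1*exp(-5*z/4))/5


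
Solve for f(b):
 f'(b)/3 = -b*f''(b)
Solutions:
 f(b) = C1 + C2*b^(2/3)


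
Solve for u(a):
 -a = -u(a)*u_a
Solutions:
 u(a) = -sqrt(C1 + a^2)
 u(a) = sqrt(C1 + a^2)


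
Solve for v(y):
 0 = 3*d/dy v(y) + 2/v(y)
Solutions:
 v(y) = -sqrt(C1 - 12*y)/3
 v(y) = sqrt(C1 - 12*y)/3


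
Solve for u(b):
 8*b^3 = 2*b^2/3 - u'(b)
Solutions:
 u(b) = C1 - 2*b^4 + 2*b^3/9


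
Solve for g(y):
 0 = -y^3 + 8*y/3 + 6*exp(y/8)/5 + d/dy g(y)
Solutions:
 g(y) = C1 + y^4/4 - 4*y^2/3 - 48*exp(y/8)/5


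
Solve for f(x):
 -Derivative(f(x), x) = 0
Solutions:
 f(x) = C1


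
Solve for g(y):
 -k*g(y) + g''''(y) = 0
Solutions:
 g(y) = C1*exp(-k^(1/4)*y) + C2*exp(k^(1/4)*y) + C3*exp(-I*k^(1/4)*y) + C4*exp(I*k^(1/4)*y)


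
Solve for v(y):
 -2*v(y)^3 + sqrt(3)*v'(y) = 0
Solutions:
 v(y) = -sqrt(6)*sqrt(-1/(C1 + 2*sqrt(3)*y))/2
 v(y) = sqrt(6)*sqrt(-1/(C1 + 2*sqrt(3)*y))/2


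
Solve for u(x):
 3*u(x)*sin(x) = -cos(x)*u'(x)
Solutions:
 u(x) = C1*cos(x)^3


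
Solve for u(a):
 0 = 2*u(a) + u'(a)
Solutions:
 u(a) = C1*exp(-2*a)


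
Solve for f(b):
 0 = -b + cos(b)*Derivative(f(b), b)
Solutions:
 f(b) = C1 + Integral(b/cos(b), b)


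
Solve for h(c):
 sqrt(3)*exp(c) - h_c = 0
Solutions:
 h(c) = C1 + sqrt(3)*exp(c)


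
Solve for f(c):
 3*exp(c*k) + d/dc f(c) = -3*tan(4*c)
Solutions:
 f(c) = C1 - 3*Piecewise((exp(c*k)/k, Ne(k, 0)), (c, True)) + 3*log(cos(4*c))/4


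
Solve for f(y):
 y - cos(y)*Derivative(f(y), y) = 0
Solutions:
 f(y) = C1 + Integral(y/cos(y), y)


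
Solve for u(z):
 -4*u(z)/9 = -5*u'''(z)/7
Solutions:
 u(z) = C3*exp(2100^(1/3)*z/15) + (C1*sin(3^(5/6)*700^(1/3)*z/30) + C2*cos(3^(5/6)*700^(1/3)*z/30))*exp(-2100^(1/3)*z/30)


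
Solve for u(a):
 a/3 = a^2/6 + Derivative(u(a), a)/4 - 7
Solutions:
 u(a) = C1 - 2*a^3/9 + 2*a^2/3 + 28*a


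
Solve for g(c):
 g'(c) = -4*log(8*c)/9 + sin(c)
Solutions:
 g(c) = C1 - 4*c*log(c)/9 - 4*c*log(2)/3 + 4*c/9 - cos(c)


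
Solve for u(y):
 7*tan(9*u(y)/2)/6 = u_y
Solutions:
 u(y) = -2*asin(C1*exp(21*y/4))/9 + 2*pi/9
 u(y) = 2*asin(C1*exp(21*y/4))/9


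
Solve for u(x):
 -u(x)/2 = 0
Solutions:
 u(x) = 0


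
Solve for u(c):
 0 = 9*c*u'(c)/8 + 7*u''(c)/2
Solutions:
 u(c) = C1 + C2*erf(3*sqrt(14)*c/28)


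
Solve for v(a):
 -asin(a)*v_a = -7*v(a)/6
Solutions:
 v(a) = C1*exp(7*Integral(1/asin(a), a)/6)


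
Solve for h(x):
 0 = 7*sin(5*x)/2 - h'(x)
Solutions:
 h(x) = C1 - 7*cos(5*x)/10


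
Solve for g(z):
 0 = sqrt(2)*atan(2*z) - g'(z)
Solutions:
 g(z) = C1 + sqrt(2)*(z*atan(2*z) - log(4*z^2 + 1)/4)


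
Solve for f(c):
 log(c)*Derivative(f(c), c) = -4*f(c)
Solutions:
 f(c) = C1*exp(-4*li(c))


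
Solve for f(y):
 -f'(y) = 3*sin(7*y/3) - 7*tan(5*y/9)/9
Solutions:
 f(y) = C1 - 7*log(cos(5*y/9))/5 + 9*cos(7*y/3)/7


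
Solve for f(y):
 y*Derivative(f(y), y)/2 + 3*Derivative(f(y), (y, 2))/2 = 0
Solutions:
 f(y) = C1 + C2*erf(sqrt(6)*y/6)


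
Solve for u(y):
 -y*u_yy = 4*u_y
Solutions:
 u(y) = C1 + C2/y^3


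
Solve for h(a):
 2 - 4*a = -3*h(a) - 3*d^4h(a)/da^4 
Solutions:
 h(a) = 4*a/3 + (C1*sin(sqrt(2)*a/2) + C2*cos(sqrt(2)*a/2))*exp(-sqrt(2)*a/2) + (C3*sin(sqrt(2)*a/2) + C4*cos(sqrt(2)*a/2))*exp(sqrt(2)*a/2) - 2/3


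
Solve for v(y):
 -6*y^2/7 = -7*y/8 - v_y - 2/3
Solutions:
 v(y) = C1 + 2*y^3/7 - 7*y^2/16 - 2*y/3
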